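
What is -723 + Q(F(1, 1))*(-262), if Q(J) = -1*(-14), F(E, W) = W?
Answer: -4391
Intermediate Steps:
Q(J) = 14
-723 + Q(F(1, 1))*(-262) = -723 + 14*(-262) = -723 - 3668 = -4391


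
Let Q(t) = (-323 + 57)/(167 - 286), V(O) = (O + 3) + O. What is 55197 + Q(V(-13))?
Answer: 938387/17 ≈ 55199.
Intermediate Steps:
V(O) = 3 + 2*O (V(O) = (3 + O) + O = 3 + 2*O)
Q(t) = 38/17 (Q(t) = -266/(-119) = -266*(-1/119) = 38/17)
55197 + Q(V(-13)) = 55197 + 38/17 = 938387/17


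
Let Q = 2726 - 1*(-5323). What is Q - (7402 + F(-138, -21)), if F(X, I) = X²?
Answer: -18397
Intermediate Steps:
Q = 8049 (Q = 2726 + 5323 = 8049)
Q - (7402 + F(-138, -21)) = 8049 - (7402 + (-138)²) = 8049 - (7402 + 19044) = 8049 - 1*26446 = 8049 - 26446 = -18397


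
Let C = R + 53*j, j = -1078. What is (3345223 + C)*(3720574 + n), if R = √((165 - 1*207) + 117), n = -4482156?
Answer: -2504149396798 - 3807910*√3 ≈ -2.5042e+12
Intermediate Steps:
R = 5*√3 (R = √((165 - 207) + 117) = √(-42 + 117) = √75 = 5*√3 ≈ 8.6602)
C = -57134 + 5*√3 (C = 5*√3 + 53*(-1078) = 5*√3 - 57134 = -57134 + 5*√3 ≈ -57125.)
(3345223 + C)*(3720574 + n) = (3345223 + (-57134 + 5*√3))*(3720574 - 4482156) = (3288089 + 5*√3)*(-761582) = -2504149396798 - 3807910*√3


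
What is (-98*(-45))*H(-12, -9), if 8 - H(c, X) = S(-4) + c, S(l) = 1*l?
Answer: 105840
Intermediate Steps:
S(l) = l
H(c, X) = 12 - c (H(c, X) = 8 - (-4 + c) = 8 + (4 - c) = 12 - c)
(-98*(-45))*H(-12, -9) = (-98*(-45))*(12 - 1*(-12)) = 4410*(12 + 12) = 4410*24 = 105840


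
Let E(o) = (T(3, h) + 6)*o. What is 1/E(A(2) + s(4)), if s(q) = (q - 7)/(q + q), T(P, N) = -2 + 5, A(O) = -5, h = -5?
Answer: -8/387 ≈ -0.020672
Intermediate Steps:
T(P, N) = 3
s(q) = (-7 + q)/(2*q) (s(q) = (-7 + q)/((2*q)) = (-7 + q)*(1/(2*q)) = (-7 + q)/(2*q))
E(o) = 9*o (E(o) = (3 + 6)*o = 9*o)
1/E(A(2) + s(4)) = 1/(9*(-5 + (½)*(-7 + 4)/4)) = 1/(9*(-5 + (½)*(¼)*(-3))) = 1/(9*(-5 - 3/8)) = 1/(9*(-43/8)) = 1/(-387/8) = -8/387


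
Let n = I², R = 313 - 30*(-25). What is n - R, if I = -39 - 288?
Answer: 105866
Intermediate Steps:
I = -327
R = 1063 (R = 313 + 750 = 1063)
n = 106929 (n = (-327)² = 106929)
n - R = 106929 - 1*1063 = 106929 - 1063 = 105866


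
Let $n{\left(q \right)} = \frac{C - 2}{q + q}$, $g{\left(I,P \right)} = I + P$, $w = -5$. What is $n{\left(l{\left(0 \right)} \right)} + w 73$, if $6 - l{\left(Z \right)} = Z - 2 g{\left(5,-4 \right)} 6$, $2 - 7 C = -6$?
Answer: $- \frac{5111}{14} \approx -365.07$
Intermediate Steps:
$C = \frac{8}{7}$ ($C = \frac{2}{7} - - \frac{6}{7} = \frac{2}{7} + \frac{6}{7} = \frac{8}{7} \approx 1.1429$)
$l{\left(Z \right)} = 6 + 12 Z$ ($l{\left(Z \right)} = 6 - Z - 2 \left(5 - 4\right) 6 = 6 - Z \left(-2\right) 1 \cdot 6 = 6 - Z \left(\left(-2\right) 6\right) = 6 - Z \left(-12\right) = 6 - - 12 Z = 6 + 12 Z$)
$n{\left(q \right)} = - \frac{3}{7 q}$ ($n{\left(q \right)} = \frac{\frac{8}{7} - 2}{q + q} = - \frac{6}{7 \cdot 2 q} = - \frac{6 \frac{1}{2 q}}{7} = - \frac{3}{7 q}$)
$n{\left(l{\left(0 \right)} \right)} + w 73 = - \frac{3}{7 \left(6 + 12 \cdot 0\right)} - 365 = - \frac{3}{7 \left(6 + 0\right)} - 365 = - \frac{3}{7 \cdot 6} - 365 = \left(- \frac{3}{7}\right) \frac{1}{6} - 365 = - \frac{1}{14} - 365 = - \frac{5111}{14}$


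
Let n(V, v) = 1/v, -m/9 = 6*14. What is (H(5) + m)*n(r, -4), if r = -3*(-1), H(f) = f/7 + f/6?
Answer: 31687/168 ≈ 188.61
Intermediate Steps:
m = -756 (m = -54*14 = -9*84 = -756)
H(f) = 13*f/42 (H(f) = f*(⅐) + f*(⅙) = f/7 + f/6 = 13*f/42)
r = 3
n(V, v) = 1/v
(H(5) + m)*n(r, -4) = ((13/42)*5 - 756)/(-4) = (65/42 - 756)*(-¼) = -31687/42*(-¼) = 31687/168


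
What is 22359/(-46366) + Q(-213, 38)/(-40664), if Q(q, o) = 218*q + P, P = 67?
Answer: 620322973/942713512 ≈ 0.65802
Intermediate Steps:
Q(q, o) = 67 + 218*q (Q(q, o) = 218*q + 67 = 67 + 218*q)
22359/(-46366) + Q(-213, 38)/(-40664) = 22359/(-46366) + (67 + 218*(-213))/(-40664) = 22359*(-1/46366) + (67 - 46434)*(-1/40664) = -22359/46366 - 46367*(-1/40664) = -22359/46366 + 46367/40664 = 620322973/942713512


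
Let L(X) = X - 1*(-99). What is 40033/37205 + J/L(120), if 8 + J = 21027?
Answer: 112968446/1163985 ≈ 97.053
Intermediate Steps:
J = 21019 (J = -8 + 21027 = 21019)
L(X) = 99 + X (L(X) = X + 99 = 99 + X)
40033/37205 + J/L(120) = 40033/37205 + 21019/(99 + 120) = 40033*(1/37205) + 21019/219 = 5719/5315 + 21019*(1/219) = 5719/5315 + 21019/219 = 112968446/1163985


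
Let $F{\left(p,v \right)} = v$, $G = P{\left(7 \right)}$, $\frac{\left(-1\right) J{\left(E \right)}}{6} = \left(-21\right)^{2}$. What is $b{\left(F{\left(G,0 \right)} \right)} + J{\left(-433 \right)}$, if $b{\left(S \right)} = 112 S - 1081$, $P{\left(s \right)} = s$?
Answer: $-3727$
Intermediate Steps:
$J{\left(E \right)} = -2646$ ($J{\left(E \right)} = - 6 \left(-21\right)^{2} = \left(-6\right) 441 = -2646$)
$G = 7$
$b{\left(S \right)} = -1081 + 112 S$ ($b{\left(S \right)} = 112 S - 1081 = -1081 + 112 S$)
$b{\left(F{\left(G,0 \right)} \right)} + J{\left(-433 \right)} = \left(-1081 + 112 \cdot 0\right) - 2646 = \left(-1081 + 0\right) - 2646 = -1081 - 2646 = -3727$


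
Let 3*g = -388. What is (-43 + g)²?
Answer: 267289/9 ≈ 29699.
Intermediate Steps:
g = -388/3 (g = (⅓)*(-388) = -388/3 ≈ -129.33)
(-43 + g)² = (-43 - 388/3)² = (-517/3)² = 267289/9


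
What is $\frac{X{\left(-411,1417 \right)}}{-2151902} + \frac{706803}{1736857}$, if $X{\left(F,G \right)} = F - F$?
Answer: $\frac{706803}{1736857} \approx 0.40694$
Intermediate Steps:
$X{\left(F,G \right)} = 0$
$\frac{X{\left(-411,1417 \right)}}{-2151902} + \frac{706803}{1736857} = \frac{0}{-2151902} + \frac{706803}{1736857} = 0 \left(- \frac{1}{2151902}\right) + 706803 \cdot \frac{1}{1736857} = 0 + \frac{706803}{1736857} = \frac{706803}{1736857}$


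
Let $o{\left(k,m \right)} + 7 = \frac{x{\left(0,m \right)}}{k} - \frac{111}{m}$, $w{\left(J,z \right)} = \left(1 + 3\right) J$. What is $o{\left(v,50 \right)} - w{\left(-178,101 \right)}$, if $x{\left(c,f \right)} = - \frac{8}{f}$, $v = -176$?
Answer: $\frac{773059}{1100} \approx 702.78$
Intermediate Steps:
$w{\left(J,z \right)} = 4 J$
$o{\left(k,m \right)} = -7 - \frac{111}{m} - \frac{8}{k m}$ ($o{\left(k,m \right)} = -7 - \left(\frac{111}{m} - \frac{\left(-8\right) \frac{1}{m}}{k}\right) = -7 - \left(\frac{111}{m} + \frac{8}{k m}\right) = -7 - \frac{111}{m} - \frac{8}{k m}$)
$o{\left(v,50 \right)} - w{\left(-178,101 \right)} = \left(-7 - \frac{111}{50} - \frac{8}{\left(-176\right) 50}\right) - 4 \left(-178\right) = \left(-7 - \frac{111}{50} - \left(- \frac{1}{22}\right) \frac{1}{50}\right) - -712 = \left(-7 - \frac{111}{50} + \frac{1}{1100}\right) + 712 = - \frac{10141}{1100} + 712 = \frac{773059}{1100}$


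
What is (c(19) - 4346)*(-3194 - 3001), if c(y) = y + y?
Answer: 26688060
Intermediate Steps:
c(y) = 2*y
(c(19) - 4346)*(-3194 - 3001) = (2*19 - 4346)*(-3194 - 3001) = (38 - 4346)*(-6195) = -4308*(-6195) = 26688060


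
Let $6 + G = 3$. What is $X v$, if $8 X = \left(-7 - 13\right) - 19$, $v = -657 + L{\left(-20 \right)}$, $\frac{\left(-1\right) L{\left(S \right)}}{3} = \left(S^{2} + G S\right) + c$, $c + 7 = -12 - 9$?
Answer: $\frac{76167}{8} \approx 9520.9$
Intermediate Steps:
$G = -3$ ($G = -6 + 3 = -3$)
$c = -28$ ($c = -7 - 21 = -28$)
$L{\left(S \right)} = 84 - 3 S^{2} + 9 S$ ($L{\left(S \right)} = - 3 \left(\left(S^{2} - 3 S\right) - 28\right) = - 3 \left(-28 + S^{2} - 3 S\right) = 84 - 3 S^{2} + 9 S$)
$v = -1953$ ($v = -657 + \left(84 - 3 \left(-20\right)^{2} + 9 \left(-20\right)\right) = -657 - 1296 = -1953$)
$X = - \frac{39}{8}$ ($X = \frac{\left(-7 - 13\right) - 19}{8} = \frac{-20 - 19}{8} = \frac{1}{8} \left(-39\right) = - \frac{39}{8} \approx -4.875$)
$X v = \left(- \frac{39}{8}\right) \left(-1953\right) = \frac{76167}{8}$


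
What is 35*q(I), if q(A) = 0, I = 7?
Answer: 0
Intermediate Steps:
35*q(I) = 35*0 = 0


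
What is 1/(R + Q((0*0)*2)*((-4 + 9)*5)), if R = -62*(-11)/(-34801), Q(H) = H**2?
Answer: -34801/682 ≈ -51.028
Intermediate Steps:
R = -682/34801 (R = 682*(-1/34801) = -682/34801 ≈ -0.019597)
1/(R + Q((0*0)*2)*((-4 + 9)*5)) = 1/(-682/34801 + ((0*0)*2)**2*((-4 + 9)*5)) = 1/(-682/34801 + (0*2)**2*(5*5)) = 1/(-682/34801 + 0**2*25) = 1/(-682/34801 + 0*25) = 1/(-682/34801 + 0) = 1/(-682/34801) = -34801/682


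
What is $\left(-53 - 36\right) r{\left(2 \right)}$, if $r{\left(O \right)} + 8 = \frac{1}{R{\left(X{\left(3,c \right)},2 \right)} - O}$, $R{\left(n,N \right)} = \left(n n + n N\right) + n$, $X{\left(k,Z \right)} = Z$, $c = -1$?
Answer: $\frac{2937}{4} \approx 734.25$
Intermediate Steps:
$R{\left(n,N \right)} = n + n^{2} + N n$ ($R{\left(n,N \right)} = \left(n^{2} + N n\right) + n = n + n^{2} + N n$)
$r{\left(O \right)} = -8 + \frac{1}{-2 - O}$ ($r{\left(O \right)} = -8 + \frac{1}{- (1 + 2 - 1) - O} = -8 + \frac{1}{\left(-1\right) 2 - O} = -8 + \frac{1}{-2 - O}$)
$\left(-53 - 36\right) r{\left(2 \right)} = \left(-53 - 36\right) \frac{-17 - 16}{2 + 2} = - 89 \frac{-17 - 16}{4} = - 89 \cdot \frac{1}{4} \left(-33\right) = \left(-89\right) \left(- \frac{33}{4}\right) = \frac{2937}{4}$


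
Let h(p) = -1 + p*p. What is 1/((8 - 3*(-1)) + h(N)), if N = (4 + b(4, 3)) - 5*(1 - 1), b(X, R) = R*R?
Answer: 1/179 ≈ 0.0055866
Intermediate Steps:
b(X, R) = R²
N = 13 (N = (4 + 3²) - 5*(1 - 1) = (4 + 9) - 5*0 = 13 + 0 = 13)
h(p) = -1 + p²
1/((8 - 3*(-1)) + h(N)) = 1/((8 - 3*(-1)) + (-1 + 13²)) = 1/((8 + 3) + (-1 + 169)) = 1/(11 + 168) = 1/179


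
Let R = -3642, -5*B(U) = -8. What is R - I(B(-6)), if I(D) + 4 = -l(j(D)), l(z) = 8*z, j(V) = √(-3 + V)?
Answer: -3638 + 8*I*√35/5 ≈ -3638.0 + 9.4657*I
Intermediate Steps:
B(U) = 8/5 (B(U) = -⅕*(-8) = 8/5)
I(D) = -4 - 8*√(-3 + D)
R - I(B(-6)) = -3642 - (-4 - 8*√(-3 + 8/5)) = -3642 - (-4 - 8*I*√35/5) = -3642 + (4 + 8*I*√35/5) = -3638 + 8*I*√35/5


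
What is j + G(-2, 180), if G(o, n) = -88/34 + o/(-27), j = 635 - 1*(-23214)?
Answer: 10945537/459 ≈ 23847.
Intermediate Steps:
j = 23849 (j = 635 + 23214 = 23849)
G(o, n) = -44/17 - o/27 (G(o, n) = -88*1/34 + o*(-1/27) = -44/17 - o/27)
j + G(-2, 180) = 23849 + (-44/17 - 1/27*(-2)) = 23849 + (-44/17 + 2/27) = 23849 - 1154/459 = 10945537/459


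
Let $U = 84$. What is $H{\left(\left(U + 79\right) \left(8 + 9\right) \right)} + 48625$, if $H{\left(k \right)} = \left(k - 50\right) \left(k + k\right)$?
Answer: $15128407$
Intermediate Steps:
$H{\left(k \right)} = 2 k \left(-50 + k\right)$ ($H{\left(k \right)} = \left(-50 + k\right) 2 k = 2 k \left(-50 + k\right)$)
$H{\left(\left(U + 79\right) \left(8 + 9\right) \right)} + 48625 = 2 \left(84 + 79\right) \left(8 + 9\right) \left(-50 + \left(84 + 79\right) \left(8 + 9\right)\right) + 48625 = 2 \cdot 163 \cdot 17 \left(-50 + 163 \cdot 17\right) + 48625 = 2 \cdot 2771 \left(-50 + 2771\right) + 48625 = 2 \cdot 2771 \cdot 2721 + 48625 = 15079782 + 48625 = 15128407$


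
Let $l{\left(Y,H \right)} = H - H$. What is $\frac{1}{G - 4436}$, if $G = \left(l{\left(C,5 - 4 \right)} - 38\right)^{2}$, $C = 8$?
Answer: $- \frac{1}{2992} \approx -0.00033422$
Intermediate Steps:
$l{\left(Y,H \right)} = 0$
$G = 1444$ ($G = \left(0 - 38\right)^{2} = \left(-38\right)^{2} = 1444$)
$\frac{1}{G - 4436} = \frac{1}{1444 - 4436} = \frac{1}{-2992} = - \frac{1}{2992}$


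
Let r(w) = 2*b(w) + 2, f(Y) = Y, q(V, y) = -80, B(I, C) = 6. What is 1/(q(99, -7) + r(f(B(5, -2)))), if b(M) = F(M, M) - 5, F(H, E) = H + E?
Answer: -1/64 ≈ -0.015625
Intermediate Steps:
F(H, E) = E + H
b(M) = -5 + 2*M (b(M) = (M + M) - 5 = 2*M - 5 = -5 + 2*M)
r(w) = -8 + 4*w (r(w) = 2*(-5 + 2*w) + 2 = (-10 + 4*w) + 2 = -8 + 4*w)
1/(q(99, -7) + r(f(B(5, -2)))) = 1/(-80 + (-8 + 4*6)) = 1/(-80 + (-8 + 24)) = 1/(-80 + 16) = 1/(-64) = -1/64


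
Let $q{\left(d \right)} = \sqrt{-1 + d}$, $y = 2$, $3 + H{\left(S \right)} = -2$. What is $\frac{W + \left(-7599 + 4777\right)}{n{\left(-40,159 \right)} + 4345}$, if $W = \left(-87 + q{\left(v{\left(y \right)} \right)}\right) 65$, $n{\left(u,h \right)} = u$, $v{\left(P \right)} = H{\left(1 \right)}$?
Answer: $- \frac{1211}{615} + \frac{13 i \sqrt{6}}{861} \approx -1.9691 + 0.036984 i$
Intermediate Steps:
$H{\left(S \right)} = -5$ ($H{\left(S \right)} = -3 - 2 = -5$)
$v{\left(P \right)} = -5$
$W = -5655 + 65 i \sqrt{6}$ ($W = \left(-87 + \sqrt{-1 - 5}\right) 65 = \left(-87 + \sqrt{-6}\right) 65 = \left(-87 + i \sqrt{6}\right) 65 = -5655 + 65 i \sqrt{6} \approx -5655.0 + 159.22 i$)
$\frac{W + \left(-7599 + 4777\right)}{n{\left(-40,159 \right)} + 4345} = \frac{\left(-5655 + 65 i \sqrt{6}\right) + \left(-7599 + 4777\right)}{-40 + 4345} = \frac{\left(-5655 + 65 i \sqrt{6}\right) - 2822}{4305} = \left(-8477 + 65 i \sqrt{6}\right) \frac{1}{4305} = - \frac{1211}{615} + \frac{13 i \sqrt{6}}{861}$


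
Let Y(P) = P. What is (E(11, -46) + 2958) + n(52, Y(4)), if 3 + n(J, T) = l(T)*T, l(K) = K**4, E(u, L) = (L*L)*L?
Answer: -93357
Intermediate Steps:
E(u, L) = L**3 (E(u, L) = L**2*L = L**3)
n(J, T) = -3 + T**5 (n(J, T) = -3 + T**4*T = -3 + T**5)
(E(11, -46) + 2958) + n(52, Y(4)) = ((-46)**3 + 2958) + (-3 + 4**5) = (-97336 + 2958) + (-3 + 1024) = -94378 + 1021 = -93357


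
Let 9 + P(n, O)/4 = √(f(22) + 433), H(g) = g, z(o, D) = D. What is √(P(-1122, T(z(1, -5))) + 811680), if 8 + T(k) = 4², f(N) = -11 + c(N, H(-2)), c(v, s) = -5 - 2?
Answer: 2*√(202911 + √415) ≈ 900.96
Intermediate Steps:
c(v, s) = -7
f(N) = -18 (f(N) = -11 - 7 = -18)
T(k) = 8 (T(k) = -8 + 4² = -8 + 16 = 8)
P(n, O) = -36 + 4*√415 (P(n, O) = -36 + 4*√(-18 + 433) = -36 + 4*√415)
√(P(-1122, T(z(1, -5))) + 811680) = √((-36 + 4*√415) + 811680) = √(811644 + 4*√415)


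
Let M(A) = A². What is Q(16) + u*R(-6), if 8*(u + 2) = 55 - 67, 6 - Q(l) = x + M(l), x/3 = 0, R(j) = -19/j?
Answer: -3133/12 ≈ -261.08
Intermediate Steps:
x = 0 (x = 3*0 = 0)
Q(l) = 6 - l² (Q(l) = 6 - (0 + l²) = 6 - l²)
u = -7/2 (u = -2 + (55 - 67)/8 = -2 + (⅛)*(-12) = -2 - 3/2 = -7/2 ≈ -3.5000)
Q(16) + u*R(-6) = (6 - 1*16²) - (-133)/(2*(-6)) = (6 - 1*256) - (-133)*(-1)/(2*6) = (6 - 256) - 7/2*19/6 = -250 - 133/12 = -3133/12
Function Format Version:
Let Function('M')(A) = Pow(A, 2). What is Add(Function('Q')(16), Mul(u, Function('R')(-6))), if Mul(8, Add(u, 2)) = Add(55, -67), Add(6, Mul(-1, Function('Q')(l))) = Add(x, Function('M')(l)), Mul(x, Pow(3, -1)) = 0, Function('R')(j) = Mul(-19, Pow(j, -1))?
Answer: Rational(-3133, 12) ≈ -261.08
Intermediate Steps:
x = 0 (x = Mul(3, 0) = 0)
Function('Q')(l) = Add(6, Mul(-1, Pow(l, 2))) (Function('Q')(l) = Add(6, Mul(-1, Add(0, Pow(l, 2)))) = Add(6, Mul(-1, Pow(l, 2))))
u = Rational(-7, 2) (u = Add(-2, Mul(Rational(1, 8), Add(55, -67))) = Add(-2, Mul(Rational(1, 8), -12)) = Add(-2, Rational(-3, 2)) = Rational(-7, 2) ≈ -3.5000)
Add(Function('Q')(16), Mul(u, Function('R')(-6))) = Add(Add(6, Mul(-1, Pow(16, 2))), Mul(Rational(-7, 2), Mul(-19, Pow(-6, -1)))) = Add(Add(6, Mul(-1, 256)), Mul(Rational(-7, 2), Mul(-19, Rational(-1, 6)))) = Add(Add(6, -256), Mul(Rational(-7, 2), Rational(19, 6))) = Add(-250, Rational(-133, 12)) = Rational(-3133, 12)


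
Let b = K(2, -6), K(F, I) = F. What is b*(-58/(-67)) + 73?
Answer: 5007/67 ≈ 74.731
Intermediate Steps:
b = 2
b*(-58/(-67)) + 73 = 2*(-58/(-67)) + 73 = 2*(-58*(-1/67)) + 73 = 2*(58/67) + 73 = 116/67 + 73 = 5007/67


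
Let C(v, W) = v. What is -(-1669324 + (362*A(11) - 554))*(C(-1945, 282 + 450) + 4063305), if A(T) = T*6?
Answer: 6684941700960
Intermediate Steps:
A(T) = 6*T
-(-1669324 + (362*A(11) - 554))*(C(-1945, 282 + 450) + 4063305) = -(-1669324 + (362*(6*11) - 554))*(-1945 + 4063305) = -(-1669324 + (362*66 - 554))*4061360 = -(-1669324 + (23892 - 554))*4061360 = -(-1669324 + 23338)*4061360 = -(-1645986)*4061360 = -1*(-6684941700960) = 6684941700960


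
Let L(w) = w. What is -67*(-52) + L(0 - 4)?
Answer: 3480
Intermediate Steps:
-67*(-52) + L(0 - 4) = -67*(-52) + (0 - 4) = 3484 - 4 = 3480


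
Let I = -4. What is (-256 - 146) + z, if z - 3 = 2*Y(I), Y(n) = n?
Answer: -407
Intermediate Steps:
z = -5 (z = 3 + 2*(-4) = 3 - 8 = -5)
(-256 - 146) + z = (-256 - 146) - 5 = -402 - 5 = -407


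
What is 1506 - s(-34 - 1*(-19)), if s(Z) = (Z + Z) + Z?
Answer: 1551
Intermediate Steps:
s(Z) = 3*Z (s(Z) = 2*Z + Z = 3*Z)
1506 - s(-34 - 1*(-19)) = 1506 - 3*(-34 - 1*(-19)) = 1506 - 3*(-34 + 19) = 1506 - 3*(-15) = 1506 - 1*(-45) = 1506 + 45 = 1551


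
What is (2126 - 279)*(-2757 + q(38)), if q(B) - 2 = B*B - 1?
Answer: -2423264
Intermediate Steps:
q(B) = 1 + B**2 (q(B) = 2 + (B*B - 1) = 2 + (B**2 - 1) = 2 + (-1 + B**2) = 1 + B**2)
(2126 - 279)*(-2757 + q(38)) = (2126 - 279)*(-2757 + (1 + 38**2)) = 1847*(-2757 + (1 + 1444)) = 1847*(-2757 + 1445) = 1847*(-1312) = -2423264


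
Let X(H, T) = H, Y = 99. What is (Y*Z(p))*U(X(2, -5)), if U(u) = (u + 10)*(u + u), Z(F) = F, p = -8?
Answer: -38016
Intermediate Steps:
U(u) = 2*u*(10 + u) (U(u) = (10 + u)*(2*u) = 2*u*(10 + u))
(Y*Z(p))*U(X(2, -5)) = (99*(-8))*(2*2*(10 + 2)) = -1584*2*12 = -792*48 = -38016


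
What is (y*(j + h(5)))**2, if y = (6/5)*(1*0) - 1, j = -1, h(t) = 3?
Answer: 4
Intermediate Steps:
y = -1 (y = (6*(1/5))*0 - 1 = (6/5)*0 - 1 = 0 - 1 = -1)
(y*(j + h(5)))**2 = (-(-1 + 3))**2 = (-1*2)**2 = (-2)**2 = 4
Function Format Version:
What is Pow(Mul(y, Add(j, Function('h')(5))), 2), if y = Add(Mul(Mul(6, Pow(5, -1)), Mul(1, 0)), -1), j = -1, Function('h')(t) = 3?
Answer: 4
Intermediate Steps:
y = -1 (y = Add(Mul(Mul(6, Rational(1, 5)), 0), -1) = Add(Mul(Rational(6, 5), 0), -1) = Add(0, -1) = -1)
Pow(Mul(y, Add(j, Function('h')(5))), 2) = Pow(Mul(-1, Add(-1, 3)), 2) = Pow(Mul(-1, 2), 2) = Pow(-2, 2) = 4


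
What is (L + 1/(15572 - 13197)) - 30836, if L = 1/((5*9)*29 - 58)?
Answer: -91324664878/2961625 ≈ -30836.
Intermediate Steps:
L = 1/1247 (L = 1/(45*29 - 58) = 1/(1305 - 58) = 1/1247 ≈ 0.00080192)
(L + 1/(15572 - 13197)) - 30836 = (1/1247 + 1/(15572 - 13197)) - 30836 = (1/1247 + 1/2375) - 30836 = 3622/2961625 - 30836 = -91324664878/2961625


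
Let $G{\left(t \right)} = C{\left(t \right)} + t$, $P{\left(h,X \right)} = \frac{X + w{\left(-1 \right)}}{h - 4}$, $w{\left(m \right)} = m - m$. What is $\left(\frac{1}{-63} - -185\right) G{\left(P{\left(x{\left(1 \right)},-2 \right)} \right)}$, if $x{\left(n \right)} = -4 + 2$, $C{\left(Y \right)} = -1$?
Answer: $- \frac{23308}{189} \approx -123.32$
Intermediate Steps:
$x{\left(n \right)} = -2$
$w{\left(m \right)} = 0$
$P{\left(h,X \right)} = \frac{X}{-4 + h}$ ($P{\left(h,X \right)} = \frac{X + 0}{h - 4} = \frac{X}{-4 + h}$)
$G{\left(t \right)} = -1 + t$
$\left(\frac{1}{-63} - -185\right) G{\left(P{\left(x{\left(1 \right)},-2 \right)} \right)} = \left(\frac{1}{-63} - -185\right) \left(-1 - \frac{2}{-4 - 2}\right) = \left(- \frac{1}{63} + 185\right) \left(-1 - \frac{2}{-6}\right) = \frac{11654 \left(-1 - - \frac{1}{3}\right)}{63} = \frac{11654 \left(-1 + \frac{1}{3}\right)}{63} = \frac{11654}{63} \left(- \frac{2}{3}\right) = - \frac{23308}{189}$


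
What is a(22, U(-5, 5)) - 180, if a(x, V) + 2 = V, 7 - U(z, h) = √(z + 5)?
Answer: -175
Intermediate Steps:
U(z, h) = 7 - √(5 + z) (U(z, h) = 7 - √(z + 5) = 7 - √(5 + z))
a(x, V) = -2 + V
a(22, U(-5, 5)) - 180 = (-2 + (7 - √(5 - 5))) - 180 = (-2 + (7 - √0)) - 180 = (-2 + (7 - 1*0)) - 180 = (-2 + (7 + 0)) - 180 = (-2 + 7) - 180 = 5 - 180 = -175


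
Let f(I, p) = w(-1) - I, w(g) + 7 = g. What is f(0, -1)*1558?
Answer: -12464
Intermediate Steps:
w(g) = -7 + g
f(I, p) = -8 - I (f(I, p) = (-7 - 1) - I = -8 - I)
f(0, -1)*1558 = (-8 - 1*0)*1558 = (-8 + 0)*1558 = -8*1558 = -12464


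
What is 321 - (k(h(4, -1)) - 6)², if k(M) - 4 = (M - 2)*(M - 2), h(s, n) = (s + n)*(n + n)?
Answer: -3523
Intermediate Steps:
h(s, n) = 2*n*(n + s) (h(s, n) = (n + s)*(2*n) = 2*n*(n + s))
k(M) = 4 + (-2 + M)² (k(M) = 4 + (M - 2)*(M - 2) = 4 + (-2 + M)*(-2 + M) = 4 + (-2 + M)²)
321 - (k(h(4, -1)) - 6)² = 321 - ((4 + (-2 + 2*(-1)*(-1 + 4))²) - 6)² = 321 - ((4 + (-2 + 2*(-1)*3)²) - 6)² = 321 - ((4 + (-2 - 6)²) - 6)² = 321 - ((4 + (-8)²) - 6)² = 321 - ((4 + 64) - 6)² = 321 - (68 - 6)² = 321 - 1*62² = 321 - 1*3844 = 321 - 3844 = -3523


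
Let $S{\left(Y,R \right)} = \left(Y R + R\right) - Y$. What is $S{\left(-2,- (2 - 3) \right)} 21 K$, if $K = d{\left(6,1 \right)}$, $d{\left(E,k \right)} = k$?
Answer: $21$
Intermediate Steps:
$K = 1$
$S{\left(Y,R \right)} = R - Y + R Y$ ($S{\left(Y,R \right)} = \left(R Y + R\right) - Y = \left(R + R Y\right) - Y = R - Y + R Y$)
$S{\left(-2,- (2 - 3) \right)} 21 K = \left(- (2 - 3) - -2 + - (2 - 3) \left(-2\right)\right) 21 \cdot 1 = \left(\left(-1\right) \left(-1\right) + 2 + \left(-1\right) \left(-1\right) \left(-2\right)\right) 21 \cdot 1 = \left(1 + 2 + 1 \left(-2\right)\right) 21 \cdot 1 = \left(1 + 2 - 2\right) 21 \cdot 1 = 1 \cdot 21 \cdot 1 = 21 \cdot 1 = 21$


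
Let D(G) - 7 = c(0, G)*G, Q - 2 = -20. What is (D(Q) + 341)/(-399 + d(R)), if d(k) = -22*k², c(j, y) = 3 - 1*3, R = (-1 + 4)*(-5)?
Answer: -116/1783 ≈ -0.065059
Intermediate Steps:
R = -15 (R = 3*(-5) = -15)
c(j, y) = 0 (c(j, y) = 3 - 3 = 0)
Q = -18 (Q = 2 - 20 = -18)
D(G) = 7 (D(G) = 7 + 0*G = 7 + 0 = 7)
(D(Q) + 341)/(-399 + d(R)) = (7 + 341)/(-399 - 22*(-15)²) = 348/(-399 - 22*225) = 348/(-399 - 4950) = 348/(-5349) = 348*(-1/5349) = -116/1783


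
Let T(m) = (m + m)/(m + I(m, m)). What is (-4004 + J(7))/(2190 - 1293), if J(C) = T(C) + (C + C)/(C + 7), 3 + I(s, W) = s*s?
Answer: -70715/15847 ≈ -4.4624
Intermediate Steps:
I(s, W) = -3 + s² (I(s, W) = -3 + s*s = -3 + s²)
T(m) = 2*m/(-3 + m + m²) (T(m) = (m + m)/(m + (-3 + m²)) = (2*m)/(-3 + m + m²) = 2*m/(-3 + m + m²))
J(C) = 2*C/(7 + C) + 2*C/(-3 + C + C²) (J(C) = 2*C/(-3 + C + C²) + (C + C)/(C + 7) = 2*C/(-3 + C + C²) + (2*C)/(7 + C) = 2*C/(-3 + C + C²) + 2*C/(7 + C) = 2*C/(7 + C) + 2*C/(-3 + C + C²))
(-4004 + J(7))/(2190 - 1293) = (-4004 + 2*7*(4 + 7² + 2*7)/((7 + 7)*(-3 + 7 + 7²)))/(2190 - 1293) = (-4004 + 2*7*(4 + 49 + 14)/(14*(-3 + 7 + 49)))/897 = (-4004 + 2*7*(1/14)*67/53)*(1/897) = (-4004 + 2*7*(1/14)*(1/53)*67)*(1/897) = (-4004 + 67/53)*(1/897) = -212145/53*1/897 = -70715/15847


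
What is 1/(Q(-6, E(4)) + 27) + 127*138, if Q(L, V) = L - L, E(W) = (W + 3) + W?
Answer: 473203/27 ≈ 17526.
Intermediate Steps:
E(W) = 3 + 2*W (E(W) = (3 + W) + W = 3 + 2*W)
Q(L, V) = 0
1/(Q(-6, E(4)) + 27) + 127*138 = 1/(0 + 27) + 127*138 = 1/27 + 17526 = 473203/27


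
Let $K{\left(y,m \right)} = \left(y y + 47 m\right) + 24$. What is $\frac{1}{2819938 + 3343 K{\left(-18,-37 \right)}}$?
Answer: $- \frac{1}{1830175} \approx -5.464 \cdot 10^{-7}$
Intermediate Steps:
$K{\left(y,m \right)} = 24 + y^{2} + 47 m$ ($K{\left(y,m \right)} = \left(y^{2} + 47 m\right) + 24 = 24 + y^{2} + 47 m$)
$\frac{1}{2819938 + 3343 K{\left(-18,-37 \right)}} = \frac{1}{2819938 + 3343 \left(24 + \left(-18\right)^{2} + 47 \left(-37\right)\right)} = \frac{1}{2819938 + 3343 \left(24 + 324 - 1739\right)} = \frac{1}{2819938 + 3343 \left(-1391\right)} = \frac{1}{2819938 - 4650113} = \frac{1}{-1830175} = - \frac{1}{1830175}$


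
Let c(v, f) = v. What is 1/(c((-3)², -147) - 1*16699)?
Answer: -1/16690 ≈ -5.9916e-5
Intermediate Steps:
1/(c((-3)², -147) - 1*16699) = 1/((-3)² - 1*16699) = 1/(9 - 16699) = 1/(-16690) = -1/16690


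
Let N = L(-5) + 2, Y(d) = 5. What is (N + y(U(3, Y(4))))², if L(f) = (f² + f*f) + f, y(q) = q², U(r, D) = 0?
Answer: 2209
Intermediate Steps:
L(f) = f + 2*f² (L(f) = (f² + f²) + f = 2*f² + f = f + 2*f²)
N = 47 (N = -5*(1 + 2*(-5)) + 2 = -5*(1 - 10) + 2 = -5*(-9) + 2 = 45 + 2 = 47)
(N + y(U(3, Y(4))))² = (47 + 0²)² = (47 + 0)² = 47² = 2209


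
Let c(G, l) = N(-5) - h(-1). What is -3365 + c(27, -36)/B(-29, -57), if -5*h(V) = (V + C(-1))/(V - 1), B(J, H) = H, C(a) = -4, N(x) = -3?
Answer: -383605/114 ≈ -3365.0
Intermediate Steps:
h(V) = -(-4 + V)/(5*(-1 + V)) (h(V) = -(V - 4)/(5*(V - 1)) = -(-4 + V)/(5*(-1 + V)))
c(G, l) = -5/2 (c(G, l) = -3 - (4 - 1*(-1))/(5*(-1 - 1)) = -3 - (4 + 1)/(5*(-2)) = -3 - (-1)*5/(5*2) = -3 - 1*(-½) = -3 + ½ = -5/2)
-3365 + c(27, -36)/B(-29, -57) = -3365 - 5/2/(-57) = -3365 - 5/2*(-1/57) = -3365 + 5/114 = -383605/114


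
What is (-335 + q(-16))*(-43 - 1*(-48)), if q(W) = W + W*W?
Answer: -475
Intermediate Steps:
q(W) = W + W²
(-335 + q(-16))*(-43 - 1*(-48)) = (-335 - 16*(1 - 16))*(-43 - 1*(-48)) = (-335 - 16*(-15))*(-43 + 48) = (-335 + 240)*5 = -95*5 = -475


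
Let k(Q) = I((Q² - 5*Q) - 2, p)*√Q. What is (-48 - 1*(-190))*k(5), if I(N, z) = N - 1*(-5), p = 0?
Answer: 426*√5 ≈ 952.56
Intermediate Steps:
I(N, z) = 5 + N (I(N, z) = N + 5 = 5 + N)
k(Q) = √Q*(3 + Q² - 5*Q) (k(Q) = (5 + ((Q² - 5*Q) - 2))*√Q = (5 + (-2 + Q² - 5*Q))*√Q = (3 + Q² - 5*Q)*√Q = √Q*(3 + Q² - 5*Q))
(-48 - 1*(-190))*k(5) = (-48 - 1*(-190))*(√5*(3 + 5² - 5*5)) = (-48 + 190)*(√5*(3 + 25 - 25)) = 142*(√5*3) = 142*(3*√5) = 426*√5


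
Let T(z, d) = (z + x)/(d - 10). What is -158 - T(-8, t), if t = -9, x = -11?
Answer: -159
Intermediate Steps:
T(z, d) = (-11 + z)/(-10 + d) (T(z, d) = (z - 11)/(d - 10) = (-11 + z)/(-10 + d))
-158 - T(-8, t) = -158 - (-11 - 8)/(-10 - 9) = -158 - (-19)/(-19) = -158 - (-1)*(-19)/19 = -158 - 1*1 = -158 - 1 = -159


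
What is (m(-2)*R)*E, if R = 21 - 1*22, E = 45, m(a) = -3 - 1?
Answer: 180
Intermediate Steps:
m(a) = -4
R = -1 (R = 21 - 22 = -1)
(m(-2)*R)*E = -4*(-1)*45 = 4*45 = 180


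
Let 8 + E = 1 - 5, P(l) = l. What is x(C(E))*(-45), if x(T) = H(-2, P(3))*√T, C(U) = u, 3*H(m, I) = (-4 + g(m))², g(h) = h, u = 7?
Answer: -540*√7 ≈ -1428.7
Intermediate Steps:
E = -12 (E = -8 + (1 - 5) = -8 - 4 = -12)
H(m, I) = (-4 + m)²/3
C(U) = 7
x(T) = 12*√T (x(T) = ((-4 - 2)²/3)*√T = ((⅓)*(-6)²)*√T = ((⅓)*36)*√T = 12*√T)
x(C(E))*(-45) = (12*√7)*(-45) = -540*√7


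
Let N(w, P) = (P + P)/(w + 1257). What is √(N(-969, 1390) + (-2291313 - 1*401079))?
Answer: I*√387703058/12 ≈ 1640.8*I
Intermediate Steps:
N(w, P) = 2*P/(1257 + w) (N(w, P) = (2*P)/(1257 + w) = 2*P/(1257 + w))
√(N(-969, 1390) + (-2291313 - 1*401079)) = √(2*1390/(1257 - 969) + (-2291313 - 1*401079)) = √(2*1390/288 + (-2291313 - 401079)) = √(2*1390*(1/288) - 2692392) = √(695/72 - 2692392) = √(-193851529/72) = I*√387703058/12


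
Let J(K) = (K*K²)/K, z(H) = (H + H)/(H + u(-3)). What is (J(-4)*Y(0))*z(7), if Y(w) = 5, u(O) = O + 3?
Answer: 160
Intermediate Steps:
u(O) = 3 + O
z(H) = 2 (z(H) = (H + H)/(H + (3 - 3)) = (2*H)/(H + 0) = (2*H)/H = 2)
J(K) = K² (J(K) = K³/K = K²)
(J(-4)*Y(0))*z(7) = ((-4)²*5)*2 = (16*5)*2 = 80*2 = 160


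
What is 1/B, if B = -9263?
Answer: -1/9263 ≈ -0.00010796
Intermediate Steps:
1/B = 1/(-9263) = -1/9263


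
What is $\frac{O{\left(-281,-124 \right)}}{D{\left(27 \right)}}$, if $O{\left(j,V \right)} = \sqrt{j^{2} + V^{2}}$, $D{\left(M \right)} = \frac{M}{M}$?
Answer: $\sqrt{94337} \approx 307.14$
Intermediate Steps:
$D{\left(M \right)} = 1$
$O{\left(j,V \right)} = \sqrt{V^{2} + j^{2}}$
$\frac{O{\left(-281,-124 \right)}}{D{\left(27 \right)}} = \frac{\sqrt{\left(-124\right)^{2} + \left(-281\right)^{2}}}{1} = \sqrt{15376 + 78961} \cdot 1 = \sqrt{94337} \cdot 1 = \sqrt{94337}$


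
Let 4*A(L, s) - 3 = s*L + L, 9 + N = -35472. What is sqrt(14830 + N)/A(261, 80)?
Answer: I*sqrt(20651)/5286 ≈ 0.027186*I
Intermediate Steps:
N = -35481 (N = -9 - 35472 = -35481)
A(L, s) = 3/4 + L/4 + L*s/4 (A(L, s) = 3/4 + (s*L + L)/4 = 3/4 + (L*s + L)/4 = 3/4 + (L + L*s)/4 = 3/4 + (L/4 + L*s/4) = 3/4 + L/4 + L*s/4)
sqrt(14830 + N)/A(261, 80) = sqrt(14830 - 35481)/(3/4 + (1/4)*261 + (1/4)*261*80) = sqrt(-20651)/(3/4 + 261/4 + 5220) = (I*sqrt(20651))/5286 = (I*sqrt(20651))*(1/5286) = I*sqrt(20651)/5286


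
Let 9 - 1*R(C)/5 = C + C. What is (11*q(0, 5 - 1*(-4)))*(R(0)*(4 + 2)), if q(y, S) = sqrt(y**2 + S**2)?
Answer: 26730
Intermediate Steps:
R(C) = 45 - 10*C (R(C) = 45 - 5*(C + C) = 45 - 10*C)
q(y, S) = sqrt(S**2 + y**2)
(11*q(0, 5 - 1*(-4)))*(R(0)*(4 + 2)) = (11*sqrt((5 - 1*(-4))**2 + 0**2))*((45 - 10*0)*(4 + 2)) = (11*sqrt((5 + 4)**2 + 0))*((45 + 0)*6) = (11*sqrt(9**2 + 0))*(45*6) = (11*sqrt(81 + 0))*270 = (11*sqrt(81))*270 = (11*9)*270 = 99*270 = 26730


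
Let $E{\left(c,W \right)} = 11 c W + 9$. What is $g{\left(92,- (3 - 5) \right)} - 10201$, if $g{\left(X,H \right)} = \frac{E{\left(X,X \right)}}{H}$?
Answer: $\frac{72711}{2} \approx 36356.0$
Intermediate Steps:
$E{\left(c,W \right)} = 9 + 11 W c$ ($E{\left(c,W \right)} = 11 W c + 9 = 9 + 11 W c$)
$g{\left(X,H \right)} = \frac{9 + 11 X^{2}}{H}$ ($g{\left(X,H \right)} = \frac{9 + 11 X X}{H} = \frac{9 + 11 X^{2}}{H}$)
$g{\left(92,- (3 - 5) \right)} - 10201 = \frac{9 + 11 \cdot 92^{2}}{\left(-1\right) \left(3 - 5\right)} - 10201 = \frac{9 + 11 \cdot 8464}{\left(-1\right) \left(-2\right)} - 10201 = \frac{9 + 93104}{2} - 10201 = \frac{1}{2} \cdot 93113 - 10201 = \frac{93113}{2} - 10201 = \frac{72711}{2}$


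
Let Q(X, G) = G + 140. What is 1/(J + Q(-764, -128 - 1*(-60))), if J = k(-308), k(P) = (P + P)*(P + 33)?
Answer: 1/169472 ≈ 5.9007e-6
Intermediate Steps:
Q(X, G) = 140 + G
k(P) = 2*P*(33 + P) (k(P) = (2*P)*(33 + P) = 2*P*(33 + P))
J = 169400 (J = 2*(-308)*(33 - 308) = 2*(-308)*(-275) = 169400)
1/(J + Q(-764, -128 - 1*(-60))) = 1/(169400 + (140 + (-128 - 1*(-60)))) = 1/(169400 + (140 + (-128 + 60))) = 1/(169400 + (140 - 68)) = 1/(169400 + 72) = 1/169472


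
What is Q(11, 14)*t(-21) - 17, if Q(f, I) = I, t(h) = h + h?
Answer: -605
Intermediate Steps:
t(h) = 2*h
Q(11, 14)*t(-21) - 17 = 14*(2*(-21)) - 17 = 14*(-42) - 17 = -588 - 17 = -605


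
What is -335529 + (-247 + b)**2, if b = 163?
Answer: -328473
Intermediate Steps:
-335529 + (-247 + b)**2 = -335529 + (-247 + 163)**2 = -335529 + (-84)**2 = -335529 + 7056 = -328473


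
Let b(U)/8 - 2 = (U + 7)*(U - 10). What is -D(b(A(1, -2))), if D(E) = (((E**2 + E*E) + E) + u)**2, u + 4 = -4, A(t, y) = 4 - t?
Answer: -349659342400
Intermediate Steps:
u = -8 (u = -4 - 4 = -8)
b(U) = 16 + 8*(-10 + U)*(7 + U) (b(U) = 16 + 8*((U + 7)*(U - 10)) = 16 + 8*((7 + U)*(-10 + U)) = 16 + 8*((-10 + U)*(7 + U)) = 16 + 8*(-10 + U)*(7 + U))
D(E) = (-8 + E + 2*E**2)**2 (D(E) = (((E**2 + E*E) + E) - 8)**2 = (((E**2 + E**2) + E) - 8)**2 = ((2*E**2 + E) - 8)**2 = ((E + 2*E**2) - 8)**2 = (-8 + E + 2*E**2)**2)
-D(b(A(1, -2))) = -(-8 + (-544 - 24*(4 - 1*1) + 8*(4 - 1*1)**2) + 2*(-544 - 24*(4 - 1*1) + 8*(4 - 1*1)**2)**2)**2 = -(-8 + (-544 - 24*(4 - 1) + 8*(4 - 1)**2) + 2*(-544 - 24*(4 - 1) + 8*(4 - 1)**2)**2)**2 = -(-8 + (-544 - 24*3 + 8*3**2) + 2*(-544 - 24*3 + 8*3**2)**2)**2 = -(-8 + (-544 - 72 + 8*9) + 2*(-544 - 72 + 8*9)**2)**2 = -(-8 + (-544 - 72 + 72) + 2*(-544 - 72 + 72)**2)**2 = -(-8 - 544 + 2*(-544)**2)**2 = -(-8 - 544 + 2*295936)**2 = -(-8 - 544 + 591872)**2 = -1*591320**2 = -1*349659342400 = -349659342400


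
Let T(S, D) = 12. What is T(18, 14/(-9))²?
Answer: 144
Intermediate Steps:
T(18, 14/(-9))² = 12² = 144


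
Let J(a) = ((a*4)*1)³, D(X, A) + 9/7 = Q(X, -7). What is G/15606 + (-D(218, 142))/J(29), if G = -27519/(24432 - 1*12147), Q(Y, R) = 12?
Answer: -1071629447/7125107820480 ≈ -0.00015040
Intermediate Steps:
D(X, A) = 75/7 (D(X, A) = -9/7 + 12 = 75/7)
J(a) = 64*a³ (J(a) = ((4*a)*1)³ = (4*a)³ = 64*a³)
G = -9173/4095 (G = -27519/(24432 - 12147) = -27519/12285 = -27519*1/12285 = -9173/4095 ≈ -2.2400)
G/15606 + (-D(218, 142))/J(29) = -9173/4095/15606 + (-1*75/7)/((64*29³)) = -9173/4095*1/15606 - 75/(7*(64*24389)) = -9173/63906570 - 75/7/1560896 = -9173/63906570 - 75/7*1/1560896 = -9173/63906570 - 75/10926272 = -1071629447/7125107820480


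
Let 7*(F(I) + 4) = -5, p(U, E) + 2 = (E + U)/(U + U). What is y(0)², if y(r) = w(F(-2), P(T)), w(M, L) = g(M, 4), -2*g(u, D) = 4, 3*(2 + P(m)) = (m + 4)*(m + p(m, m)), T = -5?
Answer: 4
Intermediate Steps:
p(U, E) = -2 + (E + U)/(2*U) (p(U, E) = -2 + (E + U)/(U + U) = -2 + (E + U)/((2*U)) = -2 + (E + U)*(1/(2*U)) = -2 + (E + U)/(2*U))
P(m) = -2 + (-1 + m)*(4 + m)/3 (P(m) = -2 + ((m + 4)*(m + (m - 3*m)/(2*m)))/3 = -2 + ((4 + m)*(m + (-2*m)/(2*m)))/3 = -2 + ((4 + m)*(m - 1))/3 = -2 + ((4 + m)*(-1 + m))/3 = -2 + ((-1 + m)*(4 + m))/3 = -2 + (-1 + m)*(4 + m)/3)
F(I) = -33/7 (F(I) = -4 + (⅐)*(-5) = -4 - 5/7 = -33/7)
g(u, D) = -2 (g(u, D) = -½*4 = -2)
w(M, L) = -2
y(r) = -2
y(0)² = (-2)² = 4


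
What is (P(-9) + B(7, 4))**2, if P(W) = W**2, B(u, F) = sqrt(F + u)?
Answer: (81 + sqrt(11))**2 ≈ 7109.3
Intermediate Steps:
(P(-9) + B(7, 4))**2 = ((-9)**2 + sqrt(4 + 7))**2 = (81 + sqrt(11))**2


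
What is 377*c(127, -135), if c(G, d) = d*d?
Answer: 6870825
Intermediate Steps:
c(G, d) = d**2
377*c(127, -135) = 377*(-135)**2 = 377*18225 = 6870825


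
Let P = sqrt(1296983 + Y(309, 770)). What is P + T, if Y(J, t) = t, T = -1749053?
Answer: -1749053 + sqrt(1297753) ≈ -1.7479e+6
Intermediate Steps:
P = sqrt(1297753) (P = sqrt(1296983 + 770) = sqrt(1297753) ≈ 1139.2)
P + T = sqrt(1297753) - 1749053 = -1749053 + sqrt(1297753)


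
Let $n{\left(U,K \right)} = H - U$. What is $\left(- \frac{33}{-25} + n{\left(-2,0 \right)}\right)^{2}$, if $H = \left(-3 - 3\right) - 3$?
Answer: $\frac{20164}{625} \approx 32.262$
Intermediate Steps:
$H = -9$ ($H = -6 - 3 = -9$)
$n{\left(U,K \right)} = -9 - U$
$\left(- \frac{33}{-25} + n{\left(-2,0 \right)}\right)^{2} = \left(- \frac{33}{-25} - 7\right)^{2} = \left(\left(-33\right) \left(- \frac{1}{25}\right) + \left(-9 + 2\right)\right)^{2} = \left(\frac{33}{25} - 7\right)^{2} = \left(- \frac{142}{25}\right)^{2} = \frac{20164}{625}$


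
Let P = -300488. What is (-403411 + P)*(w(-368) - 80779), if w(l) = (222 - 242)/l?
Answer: 5231140154037/92 ≈ 5.6860e+10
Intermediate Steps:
w(l) = -20/l
(-403411 + P)*(w(-368) - 80779) = (-403411 - 300488)*(-20/(-368) - 80779) = -703899*(-20*(-1/368) - 80779) = -703899*(5/92 - 80779) = -703899*(-7431663/92) = 5231140154037/92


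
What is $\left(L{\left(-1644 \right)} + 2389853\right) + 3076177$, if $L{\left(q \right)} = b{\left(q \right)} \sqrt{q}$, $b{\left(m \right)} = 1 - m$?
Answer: $5466030 + 3290 i \sqrt{411} \approx 5.466 \cdot 10^{6} + 66699.0 i$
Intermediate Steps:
$L{\left(q \right)} = \sqrt{q} \left(1 - q\right)$ ($L{\left(q \right)} = \left(1 - q\right) \sqrt{q} = \sqrt{q} \left(1 - q\right)$)
$\left(L{\left(-1644 \right)} + 2389853\right) + 3076177 = \left(\sqrt{-1644} \left(1 - -1644\right) + 2389853\right) + 3076177 = \left(2 i \sqrt{411} \left(1 + 1644\right) + 2389853\right) + 3076177 = \left(2 i \sqrt{411} \cdot 1645 + 2389853\right) + 3076177 = \left(3290 i \sqrt{411} + 2389853\right) + 3076177 = \left(2389853 + 3290 i \sqrt{411}\right) + 3076177 = 5466030 + 3290 i \sqrt{411}$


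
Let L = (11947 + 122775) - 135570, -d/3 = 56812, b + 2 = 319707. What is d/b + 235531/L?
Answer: -75444968083/271109840 ≈ -278.28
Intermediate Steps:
b = 319705 (b = -2 + 319707 = 319705)
d = -170436 (d = -3*56812 = -170436)
L = -848 (L = 134722 - 135570 = -848)
d/b + 235531/L = -170436/319705 + 235531/(-848) = -170436*1/319705 + 235531*(-1/848) = -170436/319705 - 235531/848 = -75444968083/271109840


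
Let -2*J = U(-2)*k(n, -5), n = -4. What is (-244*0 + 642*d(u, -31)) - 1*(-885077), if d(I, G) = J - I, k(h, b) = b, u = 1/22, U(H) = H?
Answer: 9700216/11 ≈ 8.8184e+5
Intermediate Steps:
u = 1/22 ≈ 0.045455
J = -5 (J = -(-1)*(-5) = -1/2*10 = -5)
d(I, G) = -5 - I
(-244*0 + 642*d(u, -31)) - 1*(-885077) = (-244*0 + 642*(-5 - 1*1/22)) - 1*(-885077) = (0 + 642*(-5 - 1/22)) + 885077 = (0 + 642*(-111/22)) + 885077 = (0 - 35631/11) + 885077 = -35631/11 + 885077 = 9700216/11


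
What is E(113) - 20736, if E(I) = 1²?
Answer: -20735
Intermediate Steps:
E(I) = 1
E(113) - 20736 = 1 - 20736 = -20735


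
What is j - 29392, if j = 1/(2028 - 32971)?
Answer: -909476657/30943 ≈ -29392.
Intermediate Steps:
j = -1/30943 (j = 1/(-30943) = -1/30943 ≈ -3.2317e-5)
j - 29392 = -1/30943 - 29392 = -909476657/30943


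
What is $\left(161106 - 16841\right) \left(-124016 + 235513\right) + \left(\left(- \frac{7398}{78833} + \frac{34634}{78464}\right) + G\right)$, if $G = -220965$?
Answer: $\frac{49746977440429950165}{3092776256} \approx 1.6085 \cdot 10^{10}$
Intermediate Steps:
$\left(161106 - 16841\right) \left(-124016 + 235513\right) + \left(\left(- \frac{7398}{78833} + \frac{34634}{78464}\right) + G\right) = \left(161106 - 16841\right) \left(-124016 + 235513\right) + \left(\left(- \frac{7398}{78833} + \frac{34634}{78464}\right) - 220965\right) = 144265 \cdot 111497 + \left(\left(\left(-7398\right) \frac{1}{78833} + 34634 \cdot \frac{1}{78464}\right) - 220965\right) = 16085114705 + \left(\left(- \frac{7398}{78833} + \frac{17317}{39232}\right) - 220965\right) = 16085114705 + \left(\frac{1074912725}{3092776256} - 220965\right) = 16085114705 - \frac{683394230494315}{3092776256} = \frac{49746977440429950165}{3092776256}$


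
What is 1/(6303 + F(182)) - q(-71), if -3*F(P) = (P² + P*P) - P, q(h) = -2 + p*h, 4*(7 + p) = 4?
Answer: -6664857/15719 ≈ -424.00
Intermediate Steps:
p = -6 (p = -7 + (¼)*4 = -7 + 1 = -6)
q(h) = -2 - 6*h
F(P) = -2*P²/3 + P/3 (F(P) = -((P² + P*P) - P)/3 = -((P² + P²) - P)/3 = -(2*P² - P)/3 = -(-P + 2*P²)/3 = -2*P²/3 + P/3)
1/(6303 + F(182)) - q(-71) = 1/(6303 + (⅓)*182*(1 - 2*182)) - (-2 - 6*(-71)) = 1/(6303 + (⅓)*182*(1 - 364)) - (-2 + 426) = 1/(6303 + (⅓)*182*(-363)) - 1*424 = 1/(6303 - 22022) - 424 = 1/(-15719) - 424 = -1/15719 - 424 = -6664857/15719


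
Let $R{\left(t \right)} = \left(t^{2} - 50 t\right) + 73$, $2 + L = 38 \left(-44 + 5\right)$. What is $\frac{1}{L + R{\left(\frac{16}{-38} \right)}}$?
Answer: $- \frac{361}{501707} \approx -0.00071954$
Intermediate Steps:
$L = -1484$ ($L = -2 + 38 \left(-44 + 5\right) = -2 + 38 \left(-39\right) = -2 - 1482 = -1484$)
$R{\left(t \right)} = 73 + t^{2} - 50 t$
$\frac{1}{L + R{\left(\frac{16}{-38} \right)}} = \frac{1}{-1484 + \left(73 + \left(\frac{16}{-38}\right)^{2} - 50 \frac{16}{-38}\right)} = \frac{1}{-1484 + \left(73 + \left(16 \left(- \frac{1}{38}\right)\right)^{2} - 50 \cdot 16 \left(- \frac{1}{38}\right)\right)} = \frac{1}{-1484 + \left(73 + \left(- \frac{8}{19}\right)^{2} - - \frac{400}{19}\right)} = \frac{1}{-1484 + \left(73 + \frac{64}{361} + \frac{400}{19}\right)} = \frac{1}{-1484 + \frac{34017}{361}} = \frac{1}{- \frac{501707}{361}} = - \frac{361}{501707}$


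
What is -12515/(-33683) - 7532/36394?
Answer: 100885277/612929551 ≈ 0.16460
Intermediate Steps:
-12515/(-33683) - 7532/36394 = -12515*(-1/33683) - 7532*1/36394 = 12515/33683 - 3766/18197 = 100885277/612929551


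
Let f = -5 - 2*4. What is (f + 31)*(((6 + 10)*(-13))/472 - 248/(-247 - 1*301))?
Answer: 1728/8083 ≈ 0.21378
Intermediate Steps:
f = -13 (f = -5 - 8 = -13)
(f + 31)*(((6 + 10)*(-13))/472 - 248/(-247 - 1*301)) = (-13 + 31)*(((6 + 10)*(-13))/472 - 248/(-247 - 1*301)) = 18*((16*(-13))*(1/472) - 248/(-247 - 301)) = 18*(-208*1/472 - 248/(-548)) = 18*(-26/59 - 248*(-1/548)) = 18*(-26/59 + 62/137) = 18*(96/8083) = 1728/8083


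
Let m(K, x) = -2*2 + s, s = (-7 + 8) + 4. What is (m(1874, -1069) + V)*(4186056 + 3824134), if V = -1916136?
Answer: -15348605415650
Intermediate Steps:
s = 5 (s = 1 + 4 = 5)
m(K, x) = 1 (m(K, x) = -2*2 + 5 = -4 + 5 = 1)
(m(1874, -1069) + V)*(4186056 + 3824134) = (1 - 1916136)*(4186056 + 3824134) = -1916135*8010190 = -15348605415650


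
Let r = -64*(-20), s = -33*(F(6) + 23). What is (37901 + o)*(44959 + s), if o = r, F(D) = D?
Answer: 1724042362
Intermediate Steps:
s = -957 (s = -33*(6 + 23) = -33*29 = -957)
r = 1280
o = 1280
(37901 + o)*(44959 + s) = (37901 + 1280)*(44959 - 957) = 39181*44002 = 1724042362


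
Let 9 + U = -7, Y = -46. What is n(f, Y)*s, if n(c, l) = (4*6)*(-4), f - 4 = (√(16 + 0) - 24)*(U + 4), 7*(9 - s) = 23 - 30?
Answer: -960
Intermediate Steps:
U = -16 (U = -9 - 7 = -16)
s = 10 (s = 9 - (23 - 30)/7 = 9 - ⅐*(-7) = 9 + 1 = 10)
f = 244 (f = 4 + (√(16 + 0) - 24)*(-16 + 4) = 4 + (√16 - 24)*(-12) = 4 + (4 - 24)*(-12) = 4 - 20*(-12) = 4 + 240 = 244)
n(c, l) = -96 (n(c, l) = 24*(-4) = -96)
n(f, Y)*s = -96*10 = -960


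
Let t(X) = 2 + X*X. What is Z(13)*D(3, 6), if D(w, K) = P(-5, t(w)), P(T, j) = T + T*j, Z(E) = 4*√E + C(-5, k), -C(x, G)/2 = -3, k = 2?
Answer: -360 - 240*√13 ≈ -1225.3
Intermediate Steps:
C(x, G) = 6 (C(x, G) = -2*(-3) = 6)
Z(E) = 6 + 4*√E (Z(E) = 4*√E + 6 = 6 + 4*√E)
t(X) = 2 + X²
D(w, K) = -15 - 5*w² (D(w, K) = -5*(1 + (2 + w²)) = -5*(3 + w²) = -15 - 5*w²)
Z(13)*D(3, 6) = (6 + 4*√13)*(-15 - 5*3²) = (6 + 4*√13)*(-15 - 5*9) = (6 + 4*√13)*(-15 - 45) = (6 + 4*√13)*(-60) = -360 - 240*√13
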